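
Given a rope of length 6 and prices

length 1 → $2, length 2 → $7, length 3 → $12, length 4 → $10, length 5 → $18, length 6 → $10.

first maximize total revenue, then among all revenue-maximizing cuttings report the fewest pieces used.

2

Build r[k] bottom-up: r[k] = max over allowed piece i of (p[i] + r[k−i]).
r[1] = 2
r[2] = max(2+2, 7+0) = 7
r[3] = max(2+7, 7+2, 12+0) = 12
r[4] = max(2+12, 7+7, 12+2, 10+0) = 14
r[5] = max(2+14, 7+12, 12+7, 10+2, 18+0) = 19
r[6] = max(2+19, 7+14, 12+12, 10+7, 18+2, 10+0) = 24
Maximum revenue is $24.
Now minimize piece count subject to staying optimal: for each k, pieces[k] = 1 + min over i with p[i]+r[k−i]=r[k] of pieces[k−i].
pieces[3] = 1
pieces[4] = 2
pieces[5] = 2
pieces[6] = 2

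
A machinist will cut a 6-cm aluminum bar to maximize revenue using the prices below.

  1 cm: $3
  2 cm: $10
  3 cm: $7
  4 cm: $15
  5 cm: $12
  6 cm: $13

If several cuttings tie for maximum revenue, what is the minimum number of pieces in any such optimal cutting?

Let r[k] be the best obtainable value from length k. For each k, try every first piece i and keep the best of price[i] + r[k−i].
r[1] = 3
r[2] = 10
r[3] = 13  (first piece 1, then r[2]=10)
r[4] = 20  (first piece 2, then r[2]=10)
r[5] = 23  (first piece 1, then r[4]=20)
r[6] = 30  (first piece 2, then r[4]=20)
Maximum revenue is $30.
Now minimize piece count subject to staying optimal: for each k, pieces[k] = 1 + min over i with p[i]+r[k−i]=r[k] of pieces[k−i].
pieces[3] = 2
pieces[4] = 2
pieces[5] = 3
pieces[6] = 3

3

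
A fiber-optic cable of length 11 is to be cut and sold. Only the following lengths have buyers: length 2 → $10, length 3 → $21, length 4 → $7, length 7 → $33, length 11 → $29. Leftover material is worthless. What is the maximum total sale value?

73

Build r[k] bottom-up: r[k] = max over allowed piece i of (p[i] + r[k−i]).
r[1] = 0
r[2] = 10
r[3] = 21
r[4] = 21
r[5] = 31  (first piece 2, then r[3]=21)
r[6] = 42  (first piece 3, then r[3]=21)
r[7] = 42
r[8] = 52  (first piece 2, then r[6]=42)
r[9] = 63  (first piece 3, then r[6]=42)
r[10] = 63
r[11] = 73  (first piece 2, then r[9]=63)
One optimal cutting: 3 + 3 + 3 + 2 → $73.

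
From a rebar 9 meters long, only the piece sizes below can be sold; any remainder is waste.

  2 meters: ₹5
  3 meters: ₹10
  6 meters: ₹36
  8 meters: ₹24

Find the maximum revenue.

Build f[k] bottom-up: f[k] = max over allowed piece i of (p[i] + f[k−i]).
f[1] = 0
f[2] = 5
f[3] = max(5+0, 10+0) = 10
f[4] = max(5+5, 10+0) = 10
f[5] = max(5+10, 10+5) = 15
f[6] = max(5+10, 10+10, 36+0) = 36
f[7] = max(5+15, 10+10, 36+0) = 36
f[8] = max(5+36, 10+15, 36+5, 24+0) = 41
f[9] = max(5+36, 10+36, 36+10, 24+0) = 46
One optimal cutting: 6 + 3 → ₹46.

46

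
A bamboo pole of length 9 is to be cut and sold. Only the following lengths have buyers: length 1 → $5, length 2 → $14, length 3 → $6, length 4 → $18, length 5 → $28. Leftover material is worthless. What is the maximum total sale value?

61

Let f[k] be the best obtainable value from length k. For each k, try every first piece i and keep the best of price[i] + f[k−i].
f[1] = 5
f[2] = 14
f[3] = 19  (first piece 1, then f[2]=14)
f[4] = 28  (first piece 2, then f[2]=14)
f[5] = 33  (first piece 1, then f[4]=28)
f[6] = 42  (first piece 2, then f[4]=28)
f[7] = 47  (first piece 1, then f[6]=42)
f[8] = 56  (first piece 2, then f[6]=42)
f[9] = 61  (first piece 1, then f[8]=56)
One optimal cutting: 2 + 2 + 2 + 2 + 1 → $61.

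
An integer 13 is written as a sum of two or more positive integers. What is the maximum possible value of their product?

Define f[k] = max over 1≤i<k of i · max(k−i, f[k−i]); the inner max lets the remainder stay uncut if that's better.
f[2] = 1*max(1,0) = 1*1 = 1
f[3] = 1*max(2,1) = 1*2 = 2
f[4] = 2*max(2,1) = 2*2 = 4
f[5] = 2*max(3,2) = 2*3 = 6
f[6] = 3*max(3,2) = 3*3 = 9
f[7] = 2*max(5,6) = 2*6 = 12
f[8] = 2*max(6,9) = 2*9 = 18
f[9] = 3*max(6,9) = 3*9 = 27
f[10] = 2*max(8,18) = 2*18 = 36
f[11] = 2*max(9,27) = 2*27 = 54
f[12] = 3*max(9,27) = 3*27 = 81
f[13] = 2*max(11,54) = 2*54 = 108
One optimal split: 3 + 3 + 3 + 2 + 2; product 3*3*3*2*2 = 108.

108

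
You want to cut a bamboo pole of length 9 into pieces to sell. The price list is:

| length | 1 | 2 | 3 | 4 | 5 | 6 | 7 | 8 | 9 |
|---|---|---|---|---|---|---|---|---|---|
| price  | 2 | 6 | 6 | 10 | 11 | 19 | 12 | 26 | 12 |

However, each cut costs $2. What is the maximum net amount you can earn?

26

Let r[k] be the best obtainable value from length k. For each k, try every first piece i and keep the best of price[i] + r[k−i] minus the 2 cut fee when i<k.
r[1] = 2
r[2] = max(2+2-2, 6+0) = 6
r[3] = max(2+6-2, 6+2-2, 6+0) = 6
r[4] = max(2+6-2, 6+6-2, 6+2-2, 10+0) = 10
r[5] = max(2+10-2, 6+6-2, 6+6-2, 10+2-2, 11+0) = 11
r[6] = max(2+11-2, 6+10-2, 6+6-2, 10+6-2, 11+2-2, 19+0) = 19
r[7] = max(2+19-2, 6+11-2, 6+10-2, …, 19+2-2, 12+0) = 19
r[8] = max(2+19-2, 6+19-2, 6+11-2, …, 12+2-2, 26+0) = 26
r[9] = max(2+26-2, 6+19-2, 6+19-2, …, 26+2-2, 12+0) = 26
One optimal plan: pieces 8 + 1 (1 cut) → $28 − $2 = $26.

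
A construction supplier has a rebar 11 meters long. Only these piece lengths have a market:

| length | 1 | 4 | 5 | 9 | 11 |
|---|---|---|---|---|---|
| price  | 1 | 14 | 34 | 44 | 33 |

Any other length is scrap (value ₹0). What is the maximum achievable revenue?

Build r[k] bottom-up: r[k] = max over allowed piece i of (p[i] + r[k−i]).
r[1] = 1
r[2] = 2  (first piece 1, then r[1]=1)
r[3] = 3  (first piece 1, then r[2]=2)
r[4] = max(1+3, 14+0) = 14
r[5] = max(1+14, 14+1, 34+0) = 34
r[6] = max(1+34, 14+2, 34+1) = 35
r[7] = max(1+35, 14+3, 34+2) = 36
r[8] = max(1+36, 14+14, 34+3) = 37
r[9] = max(1+37, 14+34, 34+14, 44+0) = 48
r[10] = max(1+48, 14+35, 34+34, 44+1) = 68
r[11] = max(1+68, 14+36, 34+35, 44+2, 33+0) = 69
One optimal cutting: 5 + 5 + 1 → ₹69.

69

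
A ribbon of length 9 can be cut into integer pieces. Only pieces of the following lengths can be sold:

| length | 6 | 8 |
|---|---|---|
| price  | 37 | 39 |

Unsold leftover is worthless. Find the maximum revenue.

Let f[k] be the best obtainable value from length k. For each k, try every first piece i and keep the best of price[i] + f[k−i].
f[1] = 0
f[2] = 0
f[3] = 0
f[4] = 0
f[5] = 0
f[6] = 37
f[7] = 37
f[8] = max(37+0, 39+0) = 39
f[9] = max(37+0, 39+0) = 39
One optimal cutting: pieces 8 with 1 inch of scrap → ¢39.

39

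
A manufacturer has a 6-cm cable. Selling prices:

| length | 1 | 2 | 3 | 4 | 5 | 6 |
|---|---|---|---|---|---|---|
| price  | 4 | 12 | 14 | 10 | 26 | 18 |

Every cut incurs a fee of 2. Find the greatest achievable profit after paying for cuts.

Let r[k] be the best obtainable value from length k. For each k, try every first piece i and keep the best of price[i] + r[k−i] minus the 2 cut fee when i<k.
r[1] = 4
r[2] = max(4+4-2, 12+0) = 12
r[3] = max(4+12-2, 12+4-2, 14+0) = 14
r[4] = max(4+14-2, 12+12-2, 14+4-2, 10+0) = 22
r[5] = max(4+22-2, 12+14-2, 14+12-2, 10+4-2, 26+0) = 26
r[6] = max(4+26-2, 12+22-2, 14+14-2, 10+12-2, 26+4-2, 18+0) = 32
One optimal plan: pieces 2 + 2 + 2 (2 cuts) → 36 − 4 = 32.

32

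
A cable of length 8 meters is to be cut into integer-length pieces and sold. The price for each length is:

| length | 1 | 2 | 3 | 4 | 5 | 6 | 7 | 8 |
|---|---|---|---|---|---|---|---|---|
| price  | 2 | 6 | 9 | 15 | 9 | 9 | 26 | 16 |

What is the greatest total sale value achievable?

Consider every possible first cut. r[k] is the best of p[i]+r[k−i] over all sellable i≤k.
r[1] = 2
r[2] = max(2+2, 6+0) = 6
r[3] = max(2+6, 6+2, 9+0) = 9
r[4] = max(2+9, 6+6, 9+2, 15+0) = 15
r[5] = max(2+15, 6+9, 9+6, 15+2, 9+0) = 17
r[6] = max(2+17, 6+15, 9+9, 15+6, 9+2, 9+0) = 21
r[7] = max(2+21, 6+17, 9+15, …, 9+2, 26+0) = 26
r[8] = max(2+26, 6+21, 9+17, …, 26+2, 16+0) = 30
One optimal cutting: 4 + 4 → €15 + €15 = €30.

30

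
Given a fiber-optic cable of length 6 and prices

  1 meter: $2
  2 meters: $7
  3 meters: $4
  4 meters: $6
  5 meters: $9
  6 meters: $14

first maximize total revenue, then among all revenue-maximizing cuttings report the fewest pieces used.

Consider every possible first cut. r[k] is the best of p[i]+r[k−i] over all sellable i≤k.
r[1] = 2
r[2] = max(2+2, 7+0) = 7
r[3] = max(2+7, 7+2, 4+0) = 9
r[4] = max(2+9, 7+7, 4+2, 6+0) = 14
r[5] = max(2+14, 7+9, 4+7, 6+2, 9+0) = 16
r[6] = max(2+16, 7+14, 4+9, 6+7, 9+2, 14+0) = 21
Maximum revenue is $21.
Now minimize piece count subject to staying optimal: for each k, pieces[k] = 1 + min over i with p[i]+r[k−i]=r[k] of pieces[k−i].
pieces[3] = 2
pieces[4] = 2
pieces[5] = 3
pieces[6] = 3

3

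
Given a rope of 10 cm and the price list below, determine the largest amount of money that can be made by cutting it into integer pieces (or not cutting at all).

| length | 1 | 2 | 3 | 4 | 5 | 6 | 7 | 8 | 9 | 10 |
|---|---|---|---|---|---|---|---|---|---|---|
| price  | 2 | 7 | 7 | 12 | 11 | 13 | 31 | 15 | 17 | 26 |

Consider every possible first cut. r[k] is the best of p[i]+r[k−i] over all sellable i≤k.
r[1] = 2
r[2] = max(2+2, 7+0) = 7
r[3] = max(2+7, 7+2, 7+0) = 9
r[4] = max(2+9, 7+7, 7+2, 12+0) = 14
r[5] = max(2+14, 7+9, 7+7, 12+2, 11+0) = 16
r[6] = max(2+16, 7+14, 7+9, 12+7, 11+2, 13+0) = 21
r[7] = max(2+21, 7+16, 7+14, …, 13+2, 31+0) = 31
r[8] = max(2+31, 7+21, 7+16, …, 31+2, 15+0) = 33
r[9] = max(2+33, 7+31, 7+21, …, 15+2, 17+0) = 38
r[10] = max(2+38, 7+33, 7+31, …, 17+2, 26+0) = 40
One optimal cutting: 7 + 2 + 1 → €31 + €7 + €2 = €40.

40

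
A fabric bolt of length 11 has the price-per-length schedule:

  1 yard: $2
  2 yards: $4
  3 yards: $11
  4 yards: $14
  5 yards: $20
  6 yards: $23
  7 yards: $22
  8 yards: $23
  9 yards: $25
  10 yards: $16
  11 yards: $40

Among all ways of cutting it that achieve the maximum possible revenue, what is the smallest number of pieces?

Build r[k] bottom-up: r[k] = max over allowed piece i of (p[i] + r[k−i]).
r[1] = 2
r[2] = max(2+2, 4+0) = 4
r[3] = max(2+4, 4+2, 11+0) = 11
r[4] = max(2+11, 4+4, 11+2, 14+0) = 14
r[5] = max(2+14, 4+11, 11+4, 14+2, 20+0) = 20
r[6] = max(2+20, 4+14, 11+11, 14+4, 20+2, 23+0) = 23
r[7] = max(2+23, 4+20, 11+14, …, 23+2, 22+0) = 25
r[8] = max(2+25, 4+23, 11+20, …, 22+2, 23+0) = 31
r[9] = max(2+31, 4+25, 11+23, …, 23+2, 25+0) = 34
r[10] = max(2+34, 4+31, 11+25, …, 25+2, 16+0) = 40
r[11] = max(2+40, 4+34, 11+31, …, 16+2, 40+0) = 43
Maximum revenue is $43.
Now minimize piece count subject to staying optimal: for each k, pieces[k] = 1 + min over i with p[i]+r[k−i]=r[k] of pieces[k−i].
pieces[8] = 2
pieces[9] = 2
pieces[10] = 2
pieces[11] = 2

2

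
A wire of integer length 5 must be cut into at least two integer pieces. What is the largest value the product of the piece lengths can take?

Define m[k] = max over 1≤i<k of i · max(k−i, m[k−i]); the inner max lets the remainder stay uncut if that's better.
m[2] = 1*max(1,0) = 1*1 = 1
m[3] = 1*max(2,1) = 1*2 = 2
m[4] = 2*max(2,1) = 2*2 = 4
m[5] = 2*max(3,2) = 2*3 = 6
One optimal split: 3 + 2; product 3*2 = 6.

6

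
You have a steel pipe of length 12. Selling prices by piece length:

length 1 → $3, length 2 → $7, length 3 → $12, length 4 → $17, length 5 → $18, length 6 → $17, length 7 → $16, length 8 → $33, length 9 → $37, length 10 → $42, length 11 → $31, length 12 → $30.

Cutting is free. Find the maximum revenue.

51

Let R[k] be the best obtainable value from length k. For each k, try every first piece i and keep the best of price[i] + R[k−i].
R[1] = 3
R[2] = 7
R[3] = 12
R[4] = 17
R[5] = 20  (first piece 1, then R[4]=17)
R[6] = 24  (first piece 2, then R[4]=17)
R[7] = 29  (first piece 3, then R[4]=17)
R[8] = 34  (first piece 4, then R[4]=17)
R[9] = 37  (first piece 1, then R[8]=34)
R[10] = 42
R[11] = 46  (first piece 3, then R[8]=34)
R[12] = 51  (first piece 4, then R[8]=34)
One optimal cutting: 4 + 4 + 4 → $17 + $17 + $17 = $51.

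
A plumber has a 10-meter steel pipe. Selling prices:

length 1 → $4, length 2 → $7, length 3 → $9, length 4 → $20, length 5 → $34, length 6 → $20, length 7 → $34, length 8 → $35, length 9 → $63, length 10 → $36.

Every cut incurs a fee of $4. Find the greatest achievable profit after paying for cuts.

64

Consider every possible first cut. r[k] is the best of p[i]+r[k−i] over all sellable i≤k, charging 4 whenever i<k.
r[1] = 4
r[2] = 7
r[3] = 9
r[4] = 20
r[5] = 34
r[6] = 34  (first piece 1, then r[5]=34)
r[7] = 37  (first piece 2, then r[5]=34)
r[8] = 39  (first piece 3, then r[5]=34)
r[9] = 63
r[10] = 64  (first piece 5, then r[5]=34)
One optimal plan: pieces 5 + 5 (1 cut) → $68 − $4 = $64.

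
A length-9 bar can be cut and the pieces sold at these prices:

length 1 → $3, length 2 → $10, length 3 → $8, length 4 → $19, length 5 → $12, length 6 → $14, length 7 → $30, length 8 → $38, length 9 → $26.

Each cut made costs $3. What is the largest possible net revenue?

Consider every possible first cut. r[k] is the best of p[i]+r[k−i] over all sellable i≤k, charging 3 whenever i<k.
r[1] = 3
r[2] = max(3+3-3, 10+0) = 10
r[3] = max(3+10-3, 10+3-3, 8+0) = 10
r[4] = max(3+10-3, 10+10-3, 8+3-3, 19+0) = 19
r[5] = max(3+19-3, 10+10-3, 8+10-3, 19+3-3, 12+0) = 19
r[6] = max(3+19-3, 10+19-3, 8+10-3, 19+10-3, 12+3-3, 14+0) = 26
r[7] = max(3+26-3, 10+19-3, 8+19-3, …, 14+3-3, 30+0) = 30
r[8] = max(3+30-3, 10+26-3, 8+19-3, …, 30+3-3, 38+0) = 38
r[9] = max(3+38-3, 10+30-3, 8+26-3, …, 38+3-3, 26+0) = 38
One optimal plan: pieces 8 + 1 (1 cut) → $41 − $3 = $38.

38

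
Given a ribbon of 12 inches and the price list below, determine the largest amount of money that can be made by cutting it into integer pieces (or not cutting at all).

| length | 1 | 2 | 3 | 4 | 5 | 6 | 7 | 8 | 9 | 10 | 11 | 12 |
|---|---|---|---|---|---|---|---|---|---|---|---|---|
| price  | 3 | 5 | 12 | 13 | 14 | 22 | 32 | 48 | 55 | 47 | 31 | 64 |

67

Build v[k] bottom-up: v[k] = max over allowed piece i of (p[i] + v[k−i]).
v[1] = 3
v[2] = 6  (first piece 1, then v[1]=3)
v[3] = 12
v[4] = 15  (first piece 1, then v[3]=12)
v[5] = 18  (first piece 1, then v[4]=15)
v[6] = 24  (first piece 3, then v[3]=12)
v[7] = 32
v[8] = 48
v[9] = 55
v[10] = 58  (first piece 1, then v[9]=55)
v[11] = 61  (first piece 1, then v[10]=58)
v[12] = 67  (first piece 3, then v[9]=55)
One optimal cutting: 9 + 3 → ¢55 + ¢12 = ¢67.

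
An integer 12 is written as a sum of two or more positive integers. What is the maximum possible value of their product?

Let P[k] be the best product for length k (with at least one cut). For each first piece i, the rest contributes max(k−i, P[k−i]).
P[2] = 1·max(1,0) = 1·1 = 1
P[3] = 1·max(2,1) = 1·2 = 2
P[4] = 2·max(2,1) = 2·2 = 4
P[5] = 2·max(3,2) = 2·3 = 6
P[6] = 3·max(3,2) = 3·3 = 9
P[7] = 2·max(5,6) = 2·6 = 12
P[8] = 2·max(6,9) = 2·9 = 18
P[9] = 3·max(6,9) = 3·9 = 27
P[10] = 2·max(8,18) = 2·18 = 36
P[11] = 2·max(9,27) = 2·27 = 54
P[12] = 3·max(9,27) = 3·27 = 81
One optimal split: 3 + 3 + 3 + 3; product 3·3·3·3 = 81.

81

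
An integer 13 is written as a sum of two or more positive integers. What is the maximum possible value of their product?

108

Fill prod[k] for k=2..13: at each k try every first piece i and multiply by the better of (k−i) uncut or prod[k−i].
prod[2] = 1*max(1,0) = 1*1 = 1
prod[3] = max(1*2, 2*1) = 2
prod[4] = max(1*3, 2*2, 3*1) = 4
prod[5] = max(1*4, 2*3, 3*2, 4*1) = 6
prod[6] = max(1*6, 2*4, 3*3, 4*2, 5*1) = 9
prod[7] = max(1*9, 2*6, 3*4, 4*3, 5*2, 6*1) = 12
prod[8] = max(1*12, 2*9, 3*6, …, 6*2, 7*1) = 18
prod[9] = max(1*18, 2*12, 3*9, …, 7*2, 8*1) = 27
prod[10] = max(1*27, 2*18, 3*12, …, 8*2, 9*1) = 36
prod[11] = max(1*36, 2*27, 3*18, …, 9*2, 10*1) = 54
prod[12] = max(1*54, 2*36, 3*27, …, 10*2, 11*1) = 81
prod[13] = max(1*81, 2*54, 3*36, …, 11*2, 12*1) = 108
One optimal split: 3 + 3 + 3 + 2 + 2; product 3*3*3*2*2 = 108.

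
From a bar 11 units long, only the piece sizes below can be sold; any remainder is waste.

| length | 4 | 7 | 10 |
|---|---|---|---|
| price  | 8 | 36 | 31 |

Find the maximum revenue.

44

Let r[k] be the best obtainable value from length k. For each k, try every first piece i and keep the best of price[i] + r[k−i].
r[1] = 0
r[2] = 0
r[3] = 0
r[4] = 8
r[5] = 8
r[6] = 8
r[7] = max(8+0, 36+0) = 36
r[8] = max(8+8, 36+0) = 36
r[9] = max(8+8, 36+0) = 36
r[10] = max(8+8, 36+0, 31+0) = 36
r[11] = max(8+36, 36+8, 31+0) = 44
One optimal cutting: 7 + 4 → 44.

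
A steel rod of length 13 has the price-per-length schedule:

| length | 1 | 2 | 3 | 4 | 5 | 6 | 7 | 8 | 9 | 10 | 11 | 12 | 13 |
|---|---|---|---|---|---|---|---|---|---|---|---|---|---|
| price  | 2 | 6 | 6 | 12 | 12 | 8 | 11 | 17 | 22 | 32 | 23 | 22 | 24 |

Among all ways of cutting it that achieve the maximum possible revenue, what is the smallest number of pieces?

3

Consider every possible first cut. r[k] is the best of p[i]+r[k−i] over all sellable i≤k.
r[1] = 2
r[2] = max(2+2, 6+0) = 6
r[3] = max(2+6, 6+2, 6+0) = 8
r[4] = max(2+8, 6+6, 6+2, 12+0) = 12
r[5] = max(2+12, 6+8, 6+6, 12+2, 12+0) = 14
r[6] = max(2+14, 6+12, 6+8, 12+6, 12+2, 8+0) = 18
r[7] = max(2+18, 6+14, 6+12, …, 8+2, 11+0) = 20
r[8] = max(2+20, 6+18, 6+14, …, 11+2, 17+0) = 24
r[9] = max(2+24, 6+20, 6+18, …, 17+2, 22+0) = 26
r[10] = max(2+26, 6+24, 6+20, …, 22+2, 32+0) = 32
r[11] = max(2+32, 6+26, 6+24, …, 32+2, 23+0) = 34
r[12] = max(2+34, 6+32, 6+26, …, 23+2, 22+0) = 38
r[13] = max(2+38, 6+34, 6+32, …, 22+2, 24+0) = 40
Maximum revenue is $40.
Now minimize piece count subject to staying optimal: for each k, pieces[k] = 1 + min over i with p[i]+r[k−i]=r[k] of pieces[k−i].
pieces[10] = 1
pieces[11] = 2
pieces[12] = 2
pieces[13] = 3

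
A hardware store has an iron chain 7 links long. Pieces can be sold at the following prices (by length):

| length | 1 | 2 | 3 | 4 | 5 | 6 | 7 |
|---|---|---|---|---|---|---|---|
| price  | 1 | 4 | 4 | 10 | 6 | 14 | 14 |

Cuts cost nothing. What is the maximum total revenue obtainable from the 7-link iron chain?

15

Consider every possible first cut. v[k] is the best of p[i]+v[k−i] over all sellable i≤k.
v[1] = 1
v[2] = 4
v[3] = 5  (first piece 1, then v[2]=4)
v[4] = 10
v[5] = 11  (first piece 1, then v[4]=10)
v[6] = 14  (first piece 2, then v[4]=10)
v[7] = 15  (first piece 1, then v[6]=14)
One optimal cutting: 4 + 2 + 1 → $10 + $4 + $1 = $15.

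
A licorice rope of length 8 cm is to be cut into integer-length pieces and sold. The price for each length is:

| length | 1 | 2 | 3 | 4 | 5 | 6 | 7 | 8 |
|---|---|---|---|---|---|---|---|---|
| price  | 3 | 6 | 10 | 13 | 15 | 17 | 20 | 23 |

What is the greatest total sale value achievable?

26

Let v[k] be the best obtainable value from length k. For each k, try every first piece i and keep the best of price[i] + v[k−i].
v[1] = 3
v[2] = 6  (first piece 1, then v[1]=3)
v[3] = 10
v[4] = 13  (first piece 1, then v[3]=10)
v[5] = 16  (first piece 1, then v[4]=13)
v[6] = 20  (first piece 3, then v[3]=10)
v[7] = 23  (first piece 1, then v[6]=20)
v[8] = 26  (first piece 1, then v[7]=23)
One optimal cutting: 3 + 3 + 1 + 1 → ¢10 + ¢10 + ¢3 + ¢3 = ¢26.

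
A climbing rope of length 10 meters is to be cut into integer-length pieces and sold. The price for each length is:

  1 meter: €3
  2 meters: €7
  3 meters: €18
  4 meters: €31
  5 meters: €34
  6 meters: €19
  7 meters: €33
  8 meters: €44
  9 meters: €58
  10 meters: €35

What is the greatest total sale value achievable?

69

Build v[k] bottom-up: v[k] = max over allowed piece i of (p[i] + v[k−i]).
v[1] = 3
v[2] = 7
v[3] = 18
v[4] = 31
v[5] = 34  (first piece 1, then v[4]=31)
v[6] = 38  (first piece 2, then v[4]=31)
v[7] = 49  (first piece 3, then v[4]=31)
v[8] = 62  (first piece 4, then v[4]=31)
v[9] = 65  (first piece 1, then v[8]=62)
v[10] = 69  (first piece 2, then v[8]=62)
One optimal cutting: 4 + 4 + 2 → €31 + €31 + €7 = €69.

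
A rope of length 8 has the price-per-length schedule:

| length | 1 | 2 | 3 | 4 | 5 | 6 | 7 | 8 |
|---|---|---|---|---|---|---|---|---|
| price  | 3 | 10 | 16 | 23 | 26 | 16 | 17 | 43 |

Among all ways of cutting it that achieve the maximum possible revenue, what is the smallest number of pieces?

Build r[k] bottom-up: r[k] = max over allowed piece i of (p[i] + r[k−i]).
r[1] = 3
r[2] = 10
r[3] = 16
r[4] = 23
r[5] = 26  (first piece 1, then r[4]=23)
r[6] = 33  (first piece 2, then r[4]=23)
r[7] = 39  (first piece 3, then r[4]=23)
r[8] = 46  (first piece 4, then r[4]=23)
Maximum revenue is €46.
Now minimize piece count subject to staying optimal: for each k, pieces[k] = 1 + min over i with p[i]+r[k−i]=r[k] of pieces[k−i].
pieces[5] = 1
pieces[6] = 2
pieces[7] = 2
pieces[8] = 2

2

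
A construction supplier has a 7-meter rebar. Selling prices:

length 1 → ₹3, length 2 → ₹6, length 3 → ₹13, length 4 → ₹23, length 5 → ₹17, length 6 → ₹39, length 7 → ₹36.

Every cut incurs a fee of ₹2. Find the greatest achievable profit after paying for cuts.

40

Consider every possible first cut. r[k] is the best of p[i]+r[k−i] over all sellable i≤k, charging 2 whenever i<k.
r[1] = 3
r[2] = max(3+3-2, 6+0) = 6
r[3] = max(3+6-2, 6+3-2, 13+0) = 13
r[4] = max(3+13-2, 6+6-2, 13+3-2, 23+0) = 23
r[5] = max(3+23-2, 6+13-2, 13+6-2, 23+3-2, 17+0) = 24
r[6] = max(3+24-2, 6+23-2, 13+13-2, 23+6-2, 17+3-2, 39+0) = 39
r[7] = max(3+39-2, 6+24-2, 13+23-2, …, 39+3-2, 36+0) = 40
One optimal plan: pieces 6 + 1 (1 cut) → ₹42 − ₹2 = ₹40.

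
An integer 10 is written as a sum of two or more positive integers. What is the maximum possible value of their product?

Let prod[k] be the best product for length k (with at least one cut). For each first piece i, the rest contributes max(k−i, prod[k−i]).
prod[2] = 1×max(1,0) = 1×1 = 1
prod[3] = 1×max(2,1) = 1×2 = 2
prod[4] = 2×max(2,1) = 2×2 = 4
prod[5] = 2×max(3,2) = 2×3 = 6
prod[6] = 3×max(3,2) = 3×3 = 9
prod[7] = 2×max(5,6) = 2×6 = 12
prod[8] = 2×max(6,9) = 2×9 = 18
prod[9] = 3×max(6,9) = 3×9 = 27
prod[10] = 2×max(8,18) = 2×18 = 36
One optimal split: 3 + 3 + 2 + 2; product 3×3×2×2 = 36.

36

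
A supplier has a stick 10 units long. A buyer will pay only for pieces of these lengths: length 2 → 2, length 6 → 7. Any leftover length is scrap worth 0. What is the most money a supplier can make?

11

Let best[k] be the best obtainable value from length k. For each k, try every first piece i and keep the best of price[i] + best[k−i].
best[1] = 0
best[2] = 2
best[3] = 2
best[4] = 4  (first piece 2, then best[2]=2)
best[5] = 4
best[6] = 7
best[7] = 7
best[8] = 9  (first piece 2, then best[6]=7)
best[9] = 9
best[10] = 11  (first piece 2, then best[8]=9)
One optimal cutting: 6 + 2 + 2 → 11.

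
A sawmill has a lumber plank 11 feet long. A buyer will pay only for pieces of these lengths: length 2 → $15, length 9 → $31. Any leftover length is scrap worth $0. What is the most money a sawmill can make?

Consider every possible first cut. best[k] is the best of p[i]+best[k−i] over all sellable i≤k.
best[1] = 0
best[2] = 15
best[3] = 15
best[4] = 30  (first piece 2, then best[2]=15)
best[5] = 30
best[6] = 45  (first piece 2, then best[4]=30)
best[7] = 45
best[8] = 60  (first piece 2, then best[6]=45)
best[9] = 60
best[10] = 75  (first piece 2, then best[8]=60)
best[11] = 75
One optimal cutting: pieces 2 + 2 + 2 + 2 + 2 with 1 foot of scrap → $75.

75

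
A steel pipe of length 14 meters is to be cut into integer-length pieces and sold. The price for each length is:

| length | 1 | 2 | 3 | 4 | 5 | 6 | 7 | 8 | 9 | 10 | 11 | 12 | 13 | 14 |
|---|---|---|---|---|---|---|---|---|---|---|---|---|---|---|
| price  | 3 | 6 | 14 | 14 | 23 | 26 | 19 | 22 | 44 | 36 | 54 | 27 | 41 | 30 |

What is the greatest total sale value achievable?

68

Let best[k] be the best obtainable value from length k. For each k, try every first piece i and keep the best of price[i] + best[k−i].
best[1] = 3
best[2] = max(3+3, 6+0) = 6
best[3] = max(3+6, 6+3, 14+0) = 14
best[4] = max(3+14, 6+6, 14+3, 14+0) = 17
best[5] = max(3+17, 6+14, 14+6, 14+3, 23+0) = 23
best[6] = max(3+23, 6+17, 14+14, 14+6, 23+3, 26+0) = 28
best[7] = max(3+28, 6+23, 14+17, …, 26+3, 19+0) = 31
best[8] = max(3+31, 6+28, 14+23, …, 19+3, 22+0) = 37
best[9] = max(3+37, 6+31, 14+28, …, 22+3, 44+0) = 44
best[10] = max(3+44, 6+37, 14+31, …, 44+3, 36+0) = 47
best[11] = max(3+47, 6+44, 14+37, …, 36+3, 54+0) = 54
best[12] = max(3+54, 6+47, 14+44, …, 54+3, 27+0) = 58
best[13] = max(3+58, 6+54, 14+47, …, 27+3, 41+0) = 61
best[14] = max(3+61, 6+58, 14+54, …, 41+3, 30+0) = 68
One optimal cutting: 11 + 3 → $54 + $14 = $68.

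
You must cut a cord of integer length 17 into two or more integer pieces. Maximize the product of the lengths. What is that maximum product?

Define g[k] = max over 1≤i<k of i · max(k−i, g[k−i]); the inner max lets the remainder stay uncut if that's better.
Small cases: g[2]=1, g[3]=2, g[4]=4, g[5]=6, g[6]=9, g[7]=12, g[8]=18, g[9]=27.
g[10] = 2×max(8,18) = 2×18 = 36
g[11] = 2×max(9,27) = 2×27 = 54
g[12] = 3×max(9,27) = 3×27 = 81
g[13] = 2×max(11,54) = 2×54 = 108
g[14] = 2×max(12,81) = 2×81 = 162
g[15] = 3×max(12,81) = 3×81 = 243
g[16] = 2×max(14,162) = 2×162 = 324
g[17] = 2×max(15,243) = 2×243 = 486
One optimal split: 3 + 3 + 3 + 3 + 3 + 2; product 3×3×3×3×3×2 = 486.

486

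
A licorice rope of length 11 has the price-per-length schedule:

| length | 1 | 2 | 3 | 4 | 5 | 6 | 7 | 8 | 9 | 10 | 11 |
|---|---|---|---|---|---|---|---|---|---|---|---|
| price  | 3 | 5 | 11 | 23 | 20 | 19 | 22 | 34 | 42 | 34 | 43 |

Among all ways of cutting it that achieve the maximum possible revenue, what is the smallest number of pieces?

Let r[k] be the best obtainable value from length k. For each k, try every first piece i and keep the best of price[i] + r[k−i].
r[1] = 3
r[2] = max(3+3, 5+0) = 6
r[3] = max(3+6, 5+3, 11+0) = 11
r[4] = max(3+11, 5+6, 11+3, 23+0) = 23
r[5] = max(3+23, 5+11, 11+6, 23+3, 20+0) = 26
r[6] = max(3+26, 5+23, 11+11, 23+6, 20+3, 19+0) = 29
r[7] = max(3+29, 5+26, 11+23, …, 19+3, 22+0) = 34
r[8] = max(3+34, 5+29, 11+26, …, 22+3, 34+0) = 46
r[9] = max(3+46, 5+34, 11+29, …, 34+3, 42+0) = 49
r[10] = max(3+49, 5+46, 11+34, …, 42+3, 34+0) = 52
r[11] = max(3+52, 5+49, 11+46, …, 34+3, 43+0) = 57
Maximum revenue is ¢57.
Now minimize piece count subject to staying optimal: for each k, pieces[k] = 1 + min over i with p[i]+r[k−i]=r[k] of pieces[k−i].
pieces[8] = 2
pieces[9] = 3
pieces[10] = 4
pieces[11] = 3

3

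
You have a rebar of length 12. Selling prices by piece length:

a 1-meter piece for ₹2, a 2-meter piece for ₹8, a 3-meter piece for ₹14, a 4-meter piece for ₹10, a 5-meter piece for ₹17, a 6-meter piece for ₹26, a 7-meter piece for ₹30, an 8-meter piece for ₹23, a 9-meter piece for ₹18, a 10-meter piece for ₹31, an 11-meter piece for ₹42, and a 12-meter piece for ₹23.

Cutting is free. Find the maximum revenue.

Let best[k] be the best obtainable value from length k. For each k, try every first piece i and keep the best of price[i] + best[k−i].
best[1] = 2
best[2] = 8
best[3] = 14
best[4] = 16  (first piece 1, then best[3]=14)
best[5] = 22  (first piece 2, then best[3]=14)
best[6] = 28  (first piece 3, then best[3]=14)
best[7] = 30  (first piece 1, then best[6]=28)
best[8] = 36  (first piece 2, then best[6]=28)
best[9] = 42  (first piece 3, then best[6]=28)
best[10] = 44  (first piece 1, then best[9]=42)
best[11] = 50  (first piece 2, then best[9]=42)
best[12] = 56  (first piece 3, then best[9]=42)
One optimal cutting: 3 + 3 + 3 + 3 → ₹14 + ₹14 + ₹14 + ₹14 = ₹56.

56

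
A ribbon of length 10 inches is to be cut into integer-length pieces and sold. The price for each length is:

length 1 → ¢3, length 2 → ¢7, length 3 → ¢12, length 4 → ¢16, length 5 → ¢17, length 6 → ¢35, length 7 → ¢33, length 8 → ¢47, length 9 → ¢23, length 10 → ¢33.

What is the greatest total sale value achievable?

Let R[k] be the best obtainable value from length k. For each k, try every first piece i and keep the best of price[i] + R[k−i].
R[1] = 3
R[2] = 7
R[3] = 12
R[4] = 16
R[5] = 19  (first piece 1, then R[4]=16)
R[6] = 35
R[7] = 38  (first piece 1, then R[6]=35)
R[8] = 47
R[9] = 50  (first piece 1, then R[8]=47)
R[10] = 54  (first piece 2, then R[8]=47)
One optimal cutting: 8 + 2 → ¢47 + ¢7 = ¢54.

54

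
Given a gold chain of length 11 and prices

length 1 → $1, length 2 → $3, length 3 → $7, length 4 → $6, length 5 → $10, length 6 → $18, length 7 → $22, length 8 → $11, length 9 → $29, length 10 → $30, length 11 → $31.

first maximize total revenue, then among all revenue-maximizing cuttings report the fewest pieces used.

2

Let r[k] be the best obtainable value from length k. For each k, try every first piece i and keep the best of price[i] + r[k−i].
r[1] = 1
r[2] = max(1+1, 3+0) = 3
r[3] = max(1+3, 3+1, 7+0) = 7
r[4] = max(1+7, 3+3, 7+1, 6+0) = 8
r[5] = max(1+8, 3+7, 7+3, 6+1, 10+0) = 10
r[6] = max(1+10, 3+8, 7+7, 6+3, 10+1, 18+0) = 18
r[7] = max(1+18, 3+10, 7+8, …, 18+1, 22+0) = 22
r[8] = max(1+22, 3+18, 7+10, …, 22+1, 11+0) = 23
r[9] = max(1+23, 3+22, 7+18, …, 11+1, 29+0) = 29
r[10] = max(1+29, 3+23, 7+22, …, 29+1, 30+0) = 30
r[11] = max(1+30, 3+29, 7+23, …, 30+1, 31+0) = 32
Maximum revenue is $32.
Now minimize piece count subject to staying optimal: for each k, pieces[k] = 1 + min over i with p[i]+r[k−i]=r[k] of pieces[k−i].
pieces[8] = 2
pieces[9] = 1
pieces[10] = 1
pieces[11] = 2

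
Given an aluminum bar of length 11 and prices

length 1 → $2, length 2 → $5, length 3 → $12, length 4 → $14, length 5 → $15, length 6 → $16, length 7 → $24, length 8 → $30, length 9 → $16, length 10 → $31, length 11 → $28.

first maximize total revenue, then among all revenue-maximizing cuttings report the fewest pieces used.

2

Let r[k] be the best obtainable value from length k. For each k, try every first piece i and keep the best of price[i] + r[k−i].
r[1] = 2
r[2] = max(2+2, 5+0) = 5
r[3] = max(2+5, 5+2, 12+0) = 12
r[4] = max(2+12, 5+5, 12+2, 14+0) = 14
r[5] = max(2+14, 5+12, 12+5, 14+2, 15+0) = 17
r[6] = max(2+17, 5+14, 12+12, 14+5, 15+2, 16+0) = 24
r[7] = max(2+24, 5+17, 12+14, …, 16+2, 24+0) = 26
r[8] = max(2+26, 5+24, 12+17, …, 24+2, 30+0) = 30
r[9] = max(2+30, 5+26, 12+24, …, 30+2, 16+0) = 36
r[10] = max(2+36, 5+30, 12+26, …, 16+2, 31+0) = 38
r[11] = max(2+38, 5+36, 12+30, …, 31+2, 28+0) = 42
Maximum revenue is $42.
Now minimize piece count subject to staying optimal: for each k, pieces[k] = 1 + min over i with p[i]+r[k−i]=r[k] of pieces[k−i].
pieces[8] = 1
pieces[9] = 3
pieces[10] = 3
pieces[11] = 2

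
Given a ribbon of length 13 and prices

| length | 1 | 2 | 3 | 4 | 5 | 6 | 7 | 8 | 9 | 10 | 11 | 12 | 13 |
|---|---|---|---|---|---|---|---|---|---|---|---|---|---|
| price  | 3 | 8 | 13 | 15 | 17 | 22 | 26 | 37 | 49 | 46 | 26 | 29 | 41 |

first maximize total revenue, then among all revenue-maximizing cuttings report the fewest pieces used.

Build r[k] bottom-up: r[k] = max over allowed piece i of (p[i] + r[k−i]).
r[1] = 3
r[2] = 8
r[3] = 13
r[4] = 16  (first piece 1, then r[3]=13)
r[5] = 21  (first piece 2, then r[3]=13)
r[6] = 26  (first piece 3, then r[3]=13)
r[7] = 29  (first piece 1, then r[6]=26)
r[8] = 37
r[9] = 49
r[10] = 52  (first piece 1, then r[9]=49)
r[11] = 57  (first piece 2, then r[9]=49)
r[12] = 62  (first piece 3, then r[9]=49)
r[13] = 65  (first piece 1, then r[12]=62)
Maximum revenue is ¢65.
Now minimize piece count subject to staying optimal: for each k, pieces[k] = 1 + min over i with p[i]+r[k−i]=r[k] of pieces[k−i].
pieces[10] = 2
pieces[11] = 2
pieces[12] = 2
pieces[13] = 3

3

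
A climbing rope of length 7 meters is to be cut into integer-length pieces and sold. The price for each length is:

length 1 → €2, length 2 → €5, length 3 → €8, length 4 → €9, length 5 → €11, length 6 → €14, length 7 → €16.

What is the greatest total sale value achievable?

18

Let R[k] be the best obtainable value from length k. For each k, try every first piece i and keep the best of price[i] + R[k−i].
R[1] = 2
R[2] = 5
R[3] = 8
R[4] = 10  (first piece 1, then R[3]=8)
R[5] = 13  (first piece 2, then R[3]=8)
R[6] = 16  (first piece 3, then R[3]=8)
R[7] = 18  (first piece 1, then R[6]=16)
One optimal cutting: 3 + 3 + 1 → €8 + €8 + €2 = €18.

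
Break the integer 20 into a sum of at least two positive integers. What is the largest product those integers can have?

1458

Fill prod[k] for k=2..20: at each k try every first piece i and multiply by the better of (k−i) uncut or prod[k−i].
Small cases: prod[2]=1, prod[3]=2, prod[4]=4, prod[5]=6, prod[6]=9, prod[7]=12, prod[8]=18, prod[9]=27, prod[10]=36, prod[11]=54, prod[12]=81, prod[13]=108.
prod[14] = 2·max(12,81) = 2·81 = 162
prod[15] = 3·max(12,81) = 3·81 = 243
prod[16] = 2·max(14,162) = 2·162 = 324
prod[17] = 2·max(15,243) = 2·243 = 486
prod[18] = 3·max(15,243) = 3·243 = 729
prod[19] = 2·max(17,486) = 2·486 = 972
prod[20] = 2·max(18,729) = 2·729 = 1458
One optimal split: 3 + 3 + 3 + 3 + 3 + 3 + 2; product 3·3·3·3·3·3·2 = 1458.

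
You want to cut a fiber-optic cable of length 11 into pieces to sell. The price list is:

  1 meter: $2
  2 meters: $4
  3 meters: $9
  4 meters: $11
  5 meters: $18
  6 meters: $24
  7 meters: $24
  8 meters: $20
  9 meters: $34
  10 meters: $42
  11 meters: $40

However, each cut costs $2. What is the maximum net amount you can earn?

Consider every possible first cut. r[k] is the best of p[i]+r[k−i] over all sellable i≤k, charging 2 whenever i<k.
r[1] = 2
r[2] = max(2+2-2, 4+0) = 4
r[3] = max(2+4-2, 4+2-2, 9+0) = 9
r[4] = max(2+9-2, 4+4-2, 9+2-2, 11+0) = 11
r[5] = max(2+11-2, 4+9-2, 9+4-2, 11+2-2, 18+0) = 18
r[6] = max(2+18-2, 4+11-2, 9+9-2, 11+4-2, 18+2-2, 24+0) = 24
r[7] = max(2+24-2, 4+18-2, 9+11-2, …, 24+2-2, 24+0) = 24
r[8] = max(2+24-2, 4+24-2, 9+18-2, …, 24+2-2, 20+0) = 26
r[9] = max(2+26-2, 4+24-2, 9+24-2, …, 20+2-2, 34+0) = 34
r[10] = max(2+34-2, 4+26-2, 9+24-2, …, 34+2-2, 42+0) = 42
r[11] = max(2+42-2, 4+34-2, 9+26-2, …, 42+2-2, 40+0) = 42
One optimal plan: pieces 10 + 1 (1 cut) → $44 − $2 = $42.

42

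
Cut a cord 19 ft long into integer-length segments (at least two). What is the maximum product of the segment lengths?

Fill prod[k] for k=2..19: at each k try every first piece i and multiply by the better of (k−i) uncut or prod[k−i].
Small cases: prod[2]=1, prod[3]=2, prod[4]=4, prod[5]=6, prod[6]=9, prod[7]=12, prod[8]=18, prod[9]=27, prod[10]=36, prod[11]=54, prod[12]=81, prod[13]=108, prod[14]=162.
prod[15] = max(1*162, 2*108, 3*81, …, 13*2, 14*1) = 243
prod[16] = max(1*243, 2*162, 3*108, …, 14*2, 15*1) = 324
prod[17] = max(1*324, 2*243, 3*162, …, 15*2, 16*1) = 486
prod[18] = max(1*486, 2*324, 3*243, …, 16*2, 17*1) = 729
prod[19] = max(1*729, 2*486, 3*324, …, 17*2, 18*1) = 972
One optimal split: 3 + 3 + 3 + 3 + 3 + 2 + 2; product 3*3*3*3*3*2*2 = 972.

972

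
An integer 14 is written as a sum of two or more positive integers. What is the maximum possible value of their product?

162

Let f[k] be the best product for length k (with at least one cut). For each first piece i, the rest contributes max(k−i, f[k−i]).
Small cases: f[2]=1, f[3]=2, f[4]=4, f[5]=6, f[6]=9, f[7]=12, f[8]=18.
f[9] = 3×max(6,9) = 3×9 = 27
f[10] = 2×max(8,18) = 2×18 = 36
f[11] = 2×max(9,27) = 2×27 = 54
f[12] = 3×max(9,27) = 3×27 = 81
f[13] = 2×max(11,54) = 2×54 = 108
f[14] = 2×max(12,81) = 2×81 = 162
One optimal split: 3 + 3 + 3 + 3 + 2; product 3×3×3×3×2 = 162.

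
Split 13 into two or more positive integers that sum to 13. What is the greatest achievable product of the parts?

Fill P[k] for k=2..13: at each k try every first piece i and multiply by the better of (k−i) uncut or P[k−i].
P[2] = 1×max(1,0) = 1×1 = 1
P[3] = 1×max(2,1) = 1×2 = 2
P[4] = 2×max(2,1) = 2×2 = 4
P[5] = 2×max(3,2) = 2×3 = 6
P[6] = 3×max(3,2) = 3×3 = 9
P[7] = 2×max(5,6) = 2×6 = 12
P[8] = 2×max(6,9) = 2×9 = 18
P[9] = 3×max(6,9) = 3×9 = 27
P[10] = 2×max(8,18) = 2×18 = 36
P[11] = 2×max(9,27) = 2×27 = 54
P[12] = 3×max(9,27) = 3×27 = 81
P[13] = 2×max(11,54) = 2×54 = 108
One optimal split: 3 + 3 + 3 + 2 + 2; product 3×3×3×2×2 = 108.

108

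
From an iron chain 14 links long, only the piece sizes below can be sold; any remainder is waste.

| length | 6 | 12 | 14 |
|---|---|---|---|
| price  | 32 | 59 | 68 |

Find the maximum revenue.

Let best[k] be the best obtainable value from length k. For each k, try every first piece i and keep the best of price[i] + best[k−i].
best[1] = 0
best[2] = 0
best[3] = 0
best[4] = 0
best[5] = 0
best[6] = 32
best[7] = 32
best[8] = 32
best[9] = 32
best[10] = 32
best[11] = 32
best[12] = 64  (first piece 6, then best[6]=32)
best[13] = 64
best[14] = 68
One optimal cutting: 14 → $68.

68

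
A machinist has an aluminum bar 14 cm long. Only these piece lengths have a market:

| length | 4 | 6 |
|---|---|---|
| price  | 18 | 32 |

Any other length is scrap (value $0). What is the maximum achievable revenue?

Let f[k] be the best obtainable value from length k. For each k, try every first piece i and keep the best of price[i] + f[k−i].
f[1] = 0
f[2] = 0
f[3] = 0
f[4] = 18
f[5] = 18
f[6] = 32
f[7] = 32
f[8] = 36  (first piece 4, then f[4]=18)
f[9] = 36
f[10] = 50  (first piece 4, then f[6]=32)
f[11] = 50
f[12] = 64  (first piece 6, then f[6]=32)
f[13] = 64
f[14] = 68  (first piece 4, then f[10]=50)
One optimal cutting: 6 + 4 + 4 → $68.

68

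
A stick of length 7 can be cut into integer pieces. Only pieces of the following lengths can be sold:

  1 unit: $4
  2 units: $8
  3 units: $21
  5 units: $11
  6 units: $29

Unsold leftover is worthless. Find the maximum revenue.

Let f[k] be the best obtainable value from length k. For each k, try every first piece i and keep the best of price[i] + f[k−i].
f[1] = 4
f[2] = 8  (first piece 1, then f[1]=4)
f[3] = 21
f[4] = 25  (first piece 1, then f[3]=21)
f[5] = 29  (first piece 1, then f[4]=25)
f[6] = 42  (first piece 3, then f[3]=21)
f[7] = 46  (first piece 1, then f[6]=42)
One optimal cutting: 3 + 3 + 1 → $46.

46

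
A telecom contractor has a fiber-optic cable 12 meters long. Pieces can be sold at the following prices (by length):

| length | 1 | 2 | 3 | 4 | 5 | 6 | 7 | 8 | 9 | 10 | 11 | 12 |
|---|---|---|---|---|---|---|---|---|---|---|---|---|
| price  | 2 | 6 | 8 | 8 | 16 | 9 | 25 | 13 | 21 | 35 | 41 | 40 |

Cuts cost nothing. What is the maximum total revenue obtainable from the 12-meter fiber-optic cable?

43

Consider every possible first cut. r[k] is the best of p[i]+r[k−i] over all sellable i≤k.
r[1] = 2
r[2] = max(2+2, 6+0) = 6
r[3] = max(2+6, 6+2, 8+0) = 8
r[4] = max(2+8, 6+6, 8+2, 8+0) = 12
r[5] = max(2+12, 6+8, 8+6, 8+2, 16+0) = 16
r[6] = max(2+16, 6+12, 8+8, 8+6, 16+2, 9+0) = 18
r[7] = max(2+18, 6+16, 8+12, …, 9+2, 25+0) = 25
r[8] = max(2+25, 6+18, 8+16, …, 25+2, 13+0) = 27
r[9] = max(2+27, 6+25, 8+18, …, 13+2, 21+0) = 31
r[10] = max(2+31, 6+27, 8+25, …, 21+2, 35+0) = 35
r[11] = max(2+35, 6+31, 8+27, …, 35+2, 41+0) = 41
r[12] = max(2+41, 6+35, 8+31, …, 41+2, 40+0) = 43
One optimal cutting: 11 + 1 → $41 + $2 = $43.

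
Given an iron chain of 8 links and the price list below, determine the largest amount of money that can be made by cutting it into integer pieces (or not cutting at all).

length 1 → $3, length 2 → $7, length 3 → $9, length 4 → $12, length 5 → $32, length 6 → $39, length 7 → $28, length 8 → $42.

Build r[k] bottom-up: r[k] = max over allowed piece i of (p[i] + r[k−i]).
r[1] = 3
r[2] = 7
r[3] = 10  (first piece 1, then r[2]=7)
r[4] = 14  (first piece 2, then r[2]=7)
r[5] = 32
r[6] = 39
r[7] = 42  (first piece 1, then r[6]=39)
r[8] = 46  (first piece 2, then r[6]=39)
One optimal cutting: 6 + 2 → $39 + $7 = $46.

46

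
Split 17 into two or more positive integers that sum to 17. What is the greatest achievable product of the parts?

Let P[k] be the best product for length k (with at least one cut). For each first piece i, the rest contributes max(k−i, P[k−i]).
P[2] = 1×max(1,0) = 1×1 = 1
P[3] = 1×max(2,1) = 1×2 = 2
P[4] = 2×max(2,1) = 2×2 = 4
P[5] = 2×max(3,2) = 2×3 = 6
P[6] = 3×max(3,2) = 3×3 = 9
P[7] = 2×max(5,6) = 2×6 = 12
P[8] = 2×max(6,9) = 2×9 = 18
P[9] = 3×max(6,9) = 3×9 = 27
P[10] = 2×max(8,18) = 2×18 = 36
P[11] = 2×max(9,27) = 2×27 = 54
P[12] = 3×max(9,27) = 3×27 = 81
P[13] = 2×max(11,54) = 2×54 = 108
P[14] = 2×max(12,81) = 2×81 = 162
P[15] = 3×max(12,81) = 3×81 = 243
P[16] = 2×max(14,162) = 2×162 = 324
P[17] = 2×max(15,243) = 2×243 = 486
One optimal split: 3 + 3 + 3 + 3 + 3 + 2; product 3×3×3×3×3×2 = 486.

486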